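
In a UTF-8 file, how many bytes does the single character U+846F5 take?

4

U+846F5 = 0x846F5. UTF-8 uses 1 byte below 0x80, 2 below 0x800, 3 below 0x10000, 4 up to 0x10FFFF. 0x846F5 is in U+10000–U+10FFFF → 4 bytes.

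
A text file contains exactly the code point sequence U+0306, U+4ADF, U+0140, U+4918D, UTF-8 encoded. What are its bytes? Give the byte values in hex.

CC 86 E4 AB 9F C5 80 F1 89 86 8D

U+0306: 2-byte form → CC 86.
U+4ADF: 3-byte form → E4 AB 9F.
U+0140: 2-byte form → C5 80.
U+4918D: 4-byte form → F1 89 86 8D.
Concatenated (11 bytes): CC 86 E4 AB 9F C5 80 F1 89 86 8D.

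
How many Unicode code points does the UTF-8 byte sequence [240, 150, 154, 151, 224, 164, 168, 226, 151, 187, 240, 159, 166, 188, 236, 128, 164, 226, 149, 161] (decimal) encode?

Byte at offset 0: 0xF0 = 11110000 → 4-byte char (#1). Advance 4.
Byte at offset 4: 0xE0 = 11100000 → 3-byte char (#2). Advance 3.
Byte at offset 7: 0xE2 = 11100010 → 3-byte char (#3). Advance 3.
Byte at offset 10: 0xF0 = 11110000 → 4-byte char (#4). Advance 4.
Byte at offset 14: 0xEC = 11101100 → 3-byte char (#5). Advance 3.
Byte at offset 17: 0xE2 = 11100010 → 3-byte char (#6). Advance 3.
Reached end at offset 20 after 6 code points.

6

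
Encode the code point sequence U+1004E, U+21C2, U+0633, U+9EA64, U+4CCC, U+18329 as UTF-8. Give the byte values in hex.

F0 90 81 8E E2 87 82 D8 B3 F2 9E A9 A4 E4 B3 8C F0 98 8C A9

U+1004E: 4-byte form → F0 90 81 8E.
U+21C2: 3-byte form → E2 87 82.
U+0633: 2-byte form → D8 B3.
U+9EA64: 4-byte form → F2 9E A9 A4.
U+4CCC: 3-byte form → E4 B3 8C.
U+18329: 4-byte form → F0 98 8C A9.
Concatenated (20 bytes): F0 90 81 8E E2 87 82 D8 B3 F2 9E A9 A4 E4 B3 8C F0 98 8C A9.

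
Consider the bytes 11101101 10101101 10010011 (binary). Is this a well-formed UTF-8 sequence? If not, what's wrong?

invalid (encodes a surrogate (U+D800–U+DFFF))

Structurally a 3-byte sequence; payload = 0xDB53.
But 0xDB53 is in U+D800–U+DFFF, the surrogate range. Surrogates are not Unicode scalar values and are forbidden in UTF-8.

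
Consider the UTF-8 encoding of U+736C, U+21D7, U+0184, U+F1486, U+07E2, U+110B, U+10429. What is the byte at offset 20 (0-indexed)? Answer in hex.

0xA9

U+736C → 3-byte form E7 8D AC at offsets 0–2.
U+21D7 → 3-byte form E2 87 97 at offsets 3–5.
U+0184 → 2-byte form C6 84 at offsets 6–7.
U+F1486 → 4-byte form F3 B1 92 86 at offsets 8–11.
U+07E2 → 2-byte form DF A2 at offsets 12–13.
U+110B → 3-byte form E1 84 8B at offsets 14–16.
U+10429 → 4-byte form F0 90 90 A9 at offsets 17–20.
Offset 20 falls in char 7's range; it's byte 4 of F0 90 90 A9 = 0xA9.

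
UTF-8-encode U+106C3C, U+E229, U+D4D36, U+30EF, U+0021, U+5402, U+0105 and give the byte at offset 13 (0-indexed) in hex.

0xAF

U+106C3C → 4-byte form F4 86 B0 BC at offsets 0–3.
U+E229 → 3-byte form EE 88 A9 at offsets 4–6.
U+D4D36 → 4-byte form F3 94 B4 B6 at offsets 7–10.
U+30EF → 3-byte form E3 83 AF at offsets 11–13.
Offset 13 falls in char 4's range; it's byte 3 of E3 83 AF = 0xAF.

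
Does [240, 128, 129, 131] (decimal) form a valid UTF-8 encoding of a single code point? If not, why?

Leading byte 0xF0 = 11110000 → 4-byte form.
Continuation bytes all match 10xxxxxx. Payload decodes to 0x43.
But 0x43 < 0x10000, the minimum for a 4-byte sequence — this is an overlong encoding.

invalid (overlong encoding)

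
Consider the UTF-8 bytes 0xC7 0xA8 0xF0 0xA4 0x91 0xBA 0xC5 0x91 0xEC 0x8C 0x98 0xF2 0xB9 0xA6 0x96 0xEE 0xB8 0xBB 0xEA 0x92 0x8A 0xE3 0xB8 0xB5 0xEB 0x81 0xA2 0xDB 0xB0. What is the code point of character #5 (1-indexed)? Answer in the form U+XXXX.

Offset 0: leading byte 0xC7 = 11000111 → 2-byte char #1 = C7 A8.
Offset 2: leading byte 0xF0 = 11110000 → 4-byte char #2 = F0 A4 91 BA.
Offset 6: leading byte 0xC5 = 11000101 → 2-byte char #3 = C5 91.
Offset 8: leading byte 0xEC = 11101100 → 3-byte char #4 = EC 8C 98.
Offset 11: leading byte 0xF2 = 11110010 → 4-byte char #5 = F2 B9 A6 96.
Leading byte 0xF2 = 11110010 matches 11110xxx → 4-byte sequence.
Byte 1: 0xF2 = 11110010, payload 010 (3 bits).
Byte 2: 0xB9 = 10111001 (10xxxxxx ✓), payload 111001.
Byte 3: 0xA6 = 10100110 (10xxxxxx ✓), payload 100110.
Byte 4: 0x96 = 10010110 (10xxxxxx ✓), payload 010110.
Concatenate: 010111001100110010110 = 0xB9996 (21 bits → U+B9996).

U+B9996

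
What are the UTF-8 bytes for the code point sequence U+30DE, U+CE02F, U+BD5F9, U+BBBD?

E3 83 9E F3 8E 80 AF F2 BD 97 B9 EB AE BD

U+30DE: 3-byte form → E3 83 9E.
U+CE02F: 4-byte form → F3 8E 80 AF.
U+BD5F9: 4-byte form → F2 BD 97 B9.
U+BBBD: 3-byte form → EB AE BD.
Concatenated (14 bytes): E3 83 9E F3 8E 80 AF F2 BD 97 B9 EB AE BD.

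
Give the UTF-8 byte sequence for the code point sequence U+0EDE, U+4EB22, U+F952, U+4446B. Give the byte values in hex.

E0 BB 9E F1 8E AC A2 EF A5 92 F1 84 91 AB

U+0EDE: 3-byte form → E0 BB 9E.
U+4EB22: 4-byte form → F1 8E AC A2.
U+F952: 3-byte form → EF A5 92.
U+4446B: 4-byte form → F1 84 91 AB.
Concatenated (14 bytes): E0 BB 9E F1 8E AC A2 EF A5 92 F1 84 91 AB.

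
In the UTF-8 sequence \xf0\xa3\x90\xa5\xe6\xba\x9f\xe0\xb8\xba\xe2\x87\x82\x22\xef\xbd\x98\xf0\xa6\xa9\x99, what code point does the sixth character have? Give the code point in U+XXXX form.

U+FF58

Offset 0: leading byte 0xF0 = 11110000 → 4-byte char #1 = F0 A3 90 A5.
Offset 4: leading byte 0xE6 = 11100110 → 3-byte char #2 = E6 BA 9F.
Offset 7: leading byte 0xE0 = 11100000 → 3-byte char #3 = E0 B8 BA.
Offset 10: leading byte 0xE2 = 11100010 → 3-byte char #4 = E2 87 82.
Offset 13: leading byte 0x22 = 00100010 → 1-byte char #5 = 22.
Offset 14: leading byte 0xEF = 11101111 → 3-byte char #6 = EF BD 98.
Leading byte 0xEF = 11101111 matches 1110xxxx → 3-byte sequence.
Byte 1: 0xEF = 11101111, payload 1111 (4 bits).
Byte 2: 0xBD = 10111101 (10xxxxxx ✓), payload 111101.
Byte 3: 0x98 = 10011000 (10xxxxxx ✓), payload 011000.
Concatenate: 1111111101011000 = 0xFF58 (16 bits → U+FF58).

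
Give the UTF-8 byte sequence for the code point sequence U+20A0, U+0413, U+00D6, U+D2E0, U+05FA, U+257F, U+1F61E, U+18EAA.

E2 82 A0 D0 93 C3 96 ED 8B A0 D7 BA E2 95 BF F0 9F 98 9E F0 98 BA AA

U+20A0: 3-byte form → E2 82 A0.
U+0413: 2-byte form → D0 93.
U+00D6: 2-byte form → C3 96.
U+D2E0: 3-byte form → ED 8B A0.
U+05FA: 2-byte form → D7 BA.
U+257F: 3-byte form → E2 95 BF.
U+1F61E: 4-byte form → F0 9F 98 9E.
U+18EAA: 4-byte form → F0 98 BA AA.
Concatenated (23 bytes): E2 82 A0 D0 93 C3 96 ED 8B A0 D7 BA E2 95 BF F0 9F 98 9E F0 98 BA AA.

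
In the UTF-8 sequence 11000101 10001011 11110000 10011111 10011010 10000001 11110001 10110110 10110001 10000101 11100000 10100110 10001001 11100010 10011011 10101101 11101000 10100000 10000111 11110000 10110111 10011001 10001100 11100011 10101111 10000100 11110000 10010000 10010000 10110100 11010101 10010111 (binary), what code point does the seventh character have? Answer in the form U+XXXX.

U+3764C

Offset 0: leading byte 0xC5 = 11000101 → 2-byte char #1 = C5 8B.
Offset 2: leading byte 0xF0 = 11110000 → 4-byte char #2 = F0 9F 9A 81.
Offset 6: leading byte 0xF1 = 11110001 → 4-byte char #3 = F1 B6 B1 85.
Offset 10: leading byte 0xE0 = 11100000 → 3-byte char #4 = E0 A6 89.
Offset 13: leading byte 0xE2 = 11100010 → 3-byte char #5 = E2 9B AD.
Offset 16: leading byte 0xE8 = 11101000 → 3-byte char #6 = E8 A0 87.
Offset 19: leading byte 0xF0 = 11110000 → 4-byte char #7 = F0 B7 99 8C.
Leading byte 0xF0 = 11110000 matches 11110xxx → 4-byte sequence.
Byte 1: 0xF0 = 11110000, payload 000 (3 bits).
Byte 2: 0xB7 = 10110111 (10xxxxxx ✓), payload 110111.
Byte 3: 0x99 = 10011001 (10xxxxxx ✓), payload 011001.
Byte 4: 0x8C = 10001100 (10xxxxxx ✓), payload 001100.
Concatenate: 000110111011001001100 = 0x3764C (21 bits → U+3764C).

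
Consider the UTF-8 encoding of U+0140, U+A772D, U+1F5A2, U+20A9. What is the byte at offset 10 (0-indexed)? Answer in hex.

0xE2

U+0140 → 2-byte form C5 80 at offsets 0–1.
U+A772D → 4-byte form F2 A7 9C AD at offsets 2–5.
U+1F5A2 → 4-byte form F0 9F 96 A2 at offsets 6–9.
U+20A9 → 3-byte form E2 82 A9 at offsets 10–12.
Offset 10 falls in char 4's range; it's byte 1 of E2 82 A9 = 0xE2.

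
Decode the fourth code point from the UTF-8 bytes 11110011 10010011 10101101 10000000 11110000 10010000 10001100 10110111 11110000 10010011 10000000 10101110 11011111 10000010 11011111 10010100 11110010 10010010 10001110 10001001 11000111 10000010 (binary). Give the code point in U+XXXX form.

U+07C2

Offset 0: leading byte 0xF3 = 11110011 → 4-byte char #1 = F3 93 AD 80.
Offset 4: leading byte 0xF0 = 11110000 → 4-byte char #2 = F0 90 8C B7.
Offset 8: leading byte 0xF0 = 11110000 → 4-byte char #3 = F0 93 80 AE.
Offset 12: leading byte 0xDF = 11011111 → 2-byte char #4 = DF 82.
Leading byte 0xDF = 11011111 matches 110xxxxx → 2-byte sequence.
Byte 1: 0xDF = 11011111, payload 11111 (5 bits).
Byte 2: 0x82 = 10000010 (10xxxxxx ✓), payload 000010.
Concatenate: 11111000010 = 0x7C2 (11 bits → U+07C2).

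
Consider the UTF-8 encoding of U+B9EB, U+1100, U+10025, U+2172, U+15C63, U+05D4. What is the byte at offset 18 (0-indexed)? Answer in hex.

0x94

U+B9EB → 3-byte form EB A7 AB at offsets 0–2.
U+1100 → 3-byte form E1 84 80 at offsets 3–5.
U+10025 → 4-byte form F0 90 80 A5 at offsets 6–9.
U+2172 → 3-byte form E2 85 B2 at offsets 10–12.
U+15C63 → 4-byte form F0 95 B1 A3 at offsets 13–16.
U+05D4 → 2-byte form D7 94 at offsets 17–18.
Offset 18 falls in char 6's range; it's byte 2 of D7 94 = 0x94.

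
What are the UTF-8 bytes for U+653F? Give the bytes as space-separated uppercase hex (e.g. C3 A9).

U+653F = 0x653F = 25919 decimal. In range U+0800–U+FFFF → 3-byte form: 1110xxxx 10xxxxxx 10xxxxxx.
Binary (16 bits): 0110010100111111.
Split 4+6+6: 0110 | 010100 | 111111.
Byte 1: 11100110 = 0xE6.
Byte 2: 10010100 = 0x94.
Byte 3: 10111111 = 0xBF.

E6 94 BF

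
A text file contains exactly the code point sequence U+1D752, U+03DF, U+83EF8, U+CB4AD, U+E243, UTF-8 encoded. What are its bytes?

F0 9D 9D 92 CF 9F F2 83 BB B8 F3 8B 92 AD EE 89 83

U+1D752: 4-byte form → F0 9D 9D 92.
U+03DF: 2-byte form → CF 9F.
U+83EF8: 4-byte form → F2 83 BB B8.
U+CB4AD: 4-byte form → F3 8B 92 AD.
U+E243: 3-byte form → EE 89 83.
Concatenated (17 bytes): F0 9D 9D 92 CF 9F F2 83 BB B8 F3 8B 92 AD EE 89 83.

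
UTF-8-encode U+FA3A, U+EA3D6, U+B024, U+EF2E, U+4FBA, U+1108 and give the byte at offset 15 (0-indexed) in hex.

0xBA

U+FA3A → 3-byte form EF A8 BA at offsets 0–2.
U+EA3D6 → 4-byte form F3 AA 8F 96 at offsets 3–6.
U+B024 → 3-byte form EB 80 A4 at offsets 7–9.
U+EF2E → 3-byte form EE BC AE at offsets 10–12.
U+4FBA → 3-byte form E4 BE BA at offsets 13–15.
Offset 15 falls in char 5's range; it's byte 3 of E4 BE BA = 0xBA.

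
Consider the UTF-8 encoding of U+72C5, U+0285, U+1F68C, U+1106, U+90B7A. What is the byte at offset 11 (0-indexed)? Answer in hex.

0x86

U+72C5 → 3-byte form E7 8B 85 at offsets 0–2.
U+0285 → 2-byte form CA 85 at offsets 3–4.
U+1F68C → 4-byte form F0 9F 9A 8C at offsets 5–8.
U+1106 → 3-byte form E1 84 86 at offsets 9–11.
Offset 11 falls in char 4's range; it's byte 3 of E1 84 86 = 0x86.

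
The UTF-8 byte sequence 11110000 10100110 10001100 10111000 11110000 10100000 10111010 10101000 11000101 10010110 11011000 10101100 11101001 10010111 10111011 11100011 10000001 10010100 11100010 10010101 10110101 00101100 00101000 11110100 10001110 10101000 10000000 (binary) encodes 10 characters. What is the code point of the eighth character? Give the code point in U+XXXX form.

Offset 0: leading byte 0xF0 = 11110000 → 4-byte char #1 = F0 A6 8C B8.
Offset 4: leading byte 0xF0 = 11110000 → 4-byte char #2 = F0 A0 BA A8.
Offset 8: leading byte 0xC5 = 11000101 → 2-byte char #3 = C5 96.
Offset 10: leading byte 0xD8 = 11011000 → 2-byte char #4 = D8 AC.
Offset 12: leading byte 0xE9 = 11101001 → 3-byte char #5 = E9 97 BB.
Offset 15: leading byte 0xE3 = 11100011 → 3-byte char #6 = E3 81 94.
Offset 18: leading byte 0xE2 = 11100010 → 3-byte char #7 = E2 95 B5.
Offset 21: leading byte 0x2C = 00101100 → 1-byte char #8 = 2C.
Leading byte 0x2C = 00101100 matches 0xxxxxxx → 1-byte sequence.
Byte 1: 0x2C = 00101100, payload 0101100 (7 bits).
Concatenate: 0101100 = 0x2C (7 bits → U+002C).

U+002C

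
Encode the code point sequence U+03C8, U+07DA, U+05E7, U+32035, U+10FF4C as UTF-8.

CF 88 DF 9A D7 A7 F0 B2 80 B5 F4 8F BD 8C

U+03C8: 2-byte form → CF 88.
U+07DA: 2-byte form → DF 9A.
U+05E7: 2-byte form → D7 A7.
U+32035: 4-byte form → F0 B2 80 B5.
U+10FF4C: 4-byte form → F4 8F BD 8C.
Concatenated (14 bytes): CF 88 DF 9A D7 A7 F0 B2 80 B5 F4 8F BD 8C.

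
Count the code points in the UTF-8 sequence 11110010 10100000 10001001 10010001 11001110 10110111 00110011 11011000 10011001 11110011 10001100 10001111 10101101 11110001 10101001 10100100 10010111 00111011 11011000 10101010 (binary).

8

Byte at offset 0: 0xF2 = 11110010 → 4-byte char (#1). Advance 4.
Byte at offset 4: 0xCE = 11001110 → 2-byte char (#2). Advance 2.
Byte at offset 6: 0x33 = 00110011 → 1-byte char (#3). Advance 1.
Byte at offset 7: 0xD8 = 11011000 → 2-byte char (#4). Advance 2.
Byte at offset 9: 0xF3 = 11110011 → 4-byte char (#5). Advance 4.
Byte at offset 13: 0xF1 = 11110001 → 4-byte char (#6). Advance 4.
Byte at offset 17: 0x3B = 00111011 → 1-byte char (#7). Advance 1.
Byte at offset 18: 0xD8 = 11011000 → 2-byte char (#8). Advance 2.
Reached end at offset 20 after 8 code points.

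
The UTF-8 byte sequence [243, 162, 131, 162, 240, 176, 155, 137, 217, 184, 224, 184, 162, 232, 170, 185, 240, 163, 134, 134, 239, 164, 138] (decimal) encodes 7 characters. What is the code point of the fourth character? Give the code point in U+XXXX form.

Offset 0: leading byte 0xF3 = 11110011 → 4-byte char #1 = F3 A2 83 A2.
Offset 4: leading byte 0xF0 = 11110000 → 4-byte char #2 = F0 B0 9B 89.
Offset 8: leading byte 0xD9 = 11011001 → 2-byte char #3 = D9 B8.
Offset 10: leading byte 0xE0 = 11100000 → 3-byte char #4 = E0 B8 A2.
Leading byte 0xE0 = 11100000 matches 1110xxxx → 3-byte sequence.
Byte 1: 0xE0 = 11100000, payload 0000 (4 bits).
Byte 2: 0xB8 = 10111000 (10xxxxxx ✓), payload 111000.
Byte 3: 0xA2 = 10100010 (10xxxxxx ✓), payload 100010.
Concatenate: 0000111000100010 = 0xE22 (16 bits → U+0E22).

U+0E22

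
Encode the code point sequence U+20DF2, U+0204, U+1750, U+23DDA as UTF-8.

U+20DF2: 4-byte form → F0 A0 B7 B2.
U+0204: 2-byte form → C8 84.
U+1750: 3-byte form → E1 9D 90.
U+23DDA: 4-byte form → F0 A3 B7 9A.
Concatenated (13 bytes): F0 A0 B7 B2 C8 84 E1 9D 90 F0 A3 B7 9A.

F0 A0 B7 B2 C8 84 E1 9D 90 F0 A3 B7 9A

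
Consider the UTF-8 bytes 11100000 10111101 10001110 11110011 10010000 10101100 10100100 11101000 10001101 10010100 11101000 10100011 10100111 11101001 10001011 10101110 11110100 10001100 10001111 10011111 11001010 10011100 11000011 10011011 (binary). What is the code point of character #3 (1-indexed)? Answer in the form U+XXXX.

U+8354

Offset 0: leading byte 0xE0 = 11100000 → 3-byte char #1 = E0 BD 8E.
Offset 3: leading byte 0xF3 = 11110011 → 4-byte char #2 = F3 90 AC A4.
Offset 7: leading byte 0xE8 = 11101000 → 3-byte char #3 = E8 8D 94.
Leading byte 0xE8 = 11101000 matches 1110xxxx → 3-byte sequence.
Byte 1: 0xE8 = 11101000, payload 1000 (4 bits).
Byte 2: 0x8D = 10001101 (10xxxxxx ✓), payload 001101.
Byte 3: 0x94 = 10010100 (10xxxxxx ✓), payload 010100.
Concatenate: 1000001101010100 = 0x8354 (16 bits → U+8354).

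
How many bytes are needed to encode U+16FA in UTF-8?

3

U+16FA = 0x16FA. UTF-8 uses 1 byte below 0x80, 2 below 0x800, 3 below 0x10000, 4 up to 0x10FFFF. 0x16FA is in U+0800–U+FFFF → 3 bytes.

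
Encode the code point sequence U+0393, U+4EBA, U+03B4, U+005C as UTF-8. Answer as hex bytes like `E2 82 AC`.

U+0393: 2-byte form → CE 93.
U+4EBA: 3-byte form → E4 BA BA.
U+03B4: 2-byte form → CE B4.
U+005C: 1-byte form → 5C.
Concatenated (8 bytes): CE 93 E4 BA BA CE B4 5C.

CE 93 E4 BA BA CE B4 5C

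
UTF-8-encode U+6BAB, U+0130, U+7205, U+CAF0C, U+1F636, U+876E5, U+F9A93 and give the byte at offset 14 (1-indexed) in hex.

0x9F

1-indexed offset 14 is 0-indexed offset 13.
U+6BAB → 3-byte form E6 AE AB at offsets 0–2.
U+0130 → 2-byte form C4 B0 at offsets 3–4.
U+7205 → 3-byte form E7 88 85 at offsets 5–7.
U+CAF0C → 4-byte form F3 8A BC 8C at offsets 8–11.
U+1F636 → 4-byte form F0 9F 98 B6 at offsets 12–15.
Offset 13 falls in char 5's range; it's byte 2 of F0 9F 98 B6 = 0x9F.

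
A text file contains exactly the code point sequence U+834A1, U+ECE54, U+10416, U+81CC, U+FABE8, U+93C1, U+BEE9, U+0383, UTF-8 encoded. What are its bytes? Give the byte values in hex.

F2 83 92 A1 F3 AC B9 94 F0 90 90 96 E8 87 8C F3 BA AF A8 E9 8F 81 EB BB A9 CE 83

U+834A1: 4-byte form → F2 83 92 A1.
U+ECE54: 4-byte form → F3 AC B9 94.
U+10416: 4-byte form → F0 90 90 96.
U+81CC: 3-byte form → E8 87 8C.
U+FABE8: 4-byte form → F3 BA AF A8.
U+93C1: 3-byte form → E9 8F 81.
U+BEE9: 3-byte form → EB BB A9.
U+0383: 2-byte form → CE 83.
Concatenated (27 bytes): F2 83 92 A1 F3 AC B9 94 F0 90 90 96 E8 87 8C F3 BA AF A8 E9 8F 81 EB BB A9 CE 83.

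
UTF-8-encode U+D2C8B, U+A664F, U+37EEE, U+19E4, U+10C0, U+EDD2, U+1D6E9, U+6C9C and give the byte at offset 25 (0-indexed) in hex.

U+D2C8B → 4-byte form F3 92 B2 8B at offsets 0–3.
U+A664F → 4-byte form F2 A6 99 8F at offsets 4–7.
U+37EEE → 4-byte form F0 B7 BB AE at offsets 8–11.
U+19E4 → 3-byte form E1 A7 A4 at offsets 12–14.
U+10C0 → 3-byte form E1 83 80 at offsets 15–17.
U+EDD2 → 3-byte form EE B7 92 at offsets 18–20.
U+1D6E9 → 4-byte form F0 9D 9B A9 at offsets 21–24.
U+6C9C → 3-byte form E6 B2 9C at offsets 25–27.
Offset 25 falls in char 8's range; it's byte 1 of E6 B2 9C = 0xE6.

0xE6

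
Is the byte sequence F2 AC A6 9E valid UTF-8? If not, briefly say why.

Leading byte 0xF2 = 11110010 → 4-byte form.
Continuation bytes 0xAC=10101100, 0xA6=10100110, 0x9E=10011110 all match 10xxxxxx.
Decoded value 0xAC99E is ≥ 0x10000 (shortest form) and not a surrogate.

valid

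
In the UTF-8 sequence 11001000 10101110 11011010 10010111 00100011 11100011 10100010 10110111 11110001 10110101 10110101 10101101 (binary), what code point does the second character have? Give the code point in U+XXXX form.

U+0697

Offset 0: leading byte 0xC8 = 11001000 → 2-byte char #1 = C8 AE.
Offset 2: leading byte 0xDA = 11011010 → 2-byte char #2 = DA 97.
Leading byte 0xDA = 11011010 matches 110xxxxx → 2-byte sequence.
Byte 1: 0xDA = 11011010, payload 11010 (5 bits).
Byte 2: 0x97 = 10010111 (10xxxxxx ✓), payload 010111.
Concatenate: 11010010111 = 0x697 (11 bits → U+0697).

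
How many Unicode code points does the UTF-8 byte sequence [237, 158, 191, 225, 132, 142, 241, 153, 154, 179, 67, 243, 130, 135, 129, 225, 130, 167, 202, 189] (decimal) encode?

Byte at offset 0: 0xED = 11101101 → 3-byte char (#1). Advance 3.
Byte at offset 3: 0xE1 = 11100001 → 3-byte char (#2). Advance 3.
Byte at offset 6: 0xF1 = 11110001 → 4-byte char (#3). Advance 4.
Byte at offset 10: 0x43 = 01000011 → 1-byte char (#4). Advance 1.
Byte at offset 11: 0xF3 = 11110011 → 4-byte char (#5). Advance 4.
Byte at offset 15: 0xE1 = 11100001 → 3-byte char (#6). Advance 3.
Byte at offset 18: 0xCA = 11001010 → 2-byte char (#7). Advance 2.
Reached end at offset 20 after 7 code points.

7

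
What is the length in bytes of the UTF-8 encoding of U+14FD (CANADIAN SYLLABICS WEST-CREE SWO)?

3

U+14FD = 0x14FD. UTF-8 uses 1 byte below 0x80, 2 below 0x800, 3 below 0x10000, 4 up to 0x10FFFF. 0x14FD is in U+0800–U+FFFF → 3 bytes.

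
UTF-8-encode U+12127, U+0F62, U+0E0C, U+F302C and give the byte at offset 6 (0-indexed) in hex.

U+12127 → 4-byte form F0 92 84 A7 at offsets 0–3.
U+0F62 → 3-byte form E0 BD A2 at offsets 4–6.
Offset 6 falls in char 2's range; it's byte 3 of E0 BD A2 = 0xA2.

0xA2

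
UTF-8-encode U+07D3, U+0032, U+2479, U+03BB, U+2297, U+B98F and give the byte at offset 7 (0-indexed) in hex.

U+07D3 → 2-byte form DF 93 at offsets 0–1.
U+0032 → 1-byte form 32 at offsets 2–2.
U+2479 → 3-byte form E2 91 B9 at offsets 3–5.
U+03BB → 2-byte form CE BB at offsets 6–7.
Offset 7 falls in char 4's range; it's byte 2 of CE BB = 0xBB.

0xBB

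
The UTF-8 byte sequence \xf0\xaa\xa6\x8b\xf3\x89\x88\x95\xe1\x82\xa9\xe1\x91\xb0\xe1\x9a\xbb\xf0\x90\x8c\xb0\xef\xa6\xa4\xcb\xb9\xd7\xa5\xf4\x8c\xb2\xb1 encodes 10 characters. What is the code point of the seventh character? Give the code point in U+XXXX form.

Offset 0: leading byte 0xF0 = 11110000 → 4-byte char #1 = F0 AA A6 8B.
Offset 4: leading byte 0xF3 = 11110011 → 4-byte char #2 = F3 89 88 95.
Offset 8: leading byte 0xE1 = 11100001 → 3-byte char #3 = E1 82 A9.
Offset 11: leading byte 0xE1 = 11100001 → 3-byte char #4 = E1 91 B0.
Offset 14: leading byte 0xE1 = 11100001 → 3-byte char #5 = E1 9A BB.
Offset 17: leading byte 0xF0 = 11110000 → 4-byte char #6 = F0 90 8C B0.
Offset 21: leading byte 0xEF = 11101111 → 3-byte char #7 = EF A6 A4.
Leading byte 0xEF = 11101111 matches 1110xxxx → 3-byte sequence.
Byte 1: 0xEF = 11101111, payload 1111 (4 bits).
Byte 2: 0xA6 = 10100110 (10xxxxxx ✓), payload 100110.
Byte 3: 0xA4 = 10100100 (10xxxxxx ✓), payload 100100.
Concatenate: 1111100110100100 = 0xF9A4 (16 bits → U+F9A4).

U+F9A4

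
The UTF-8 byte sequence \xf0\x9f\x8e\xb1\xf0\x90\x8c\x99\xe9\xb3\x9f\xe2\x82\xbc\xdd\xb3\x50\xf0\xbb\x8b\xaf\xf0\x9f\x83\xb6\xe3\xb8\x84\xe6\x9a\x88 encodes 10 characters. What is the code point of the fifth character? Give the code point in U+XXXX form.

Offset 0: leading byte 0xF0 = 11110000 → 4-byte char #1 = F0 9F 8E B1.
Offset 4: leading byte 0xF0 = 11110000 → 4-byte char #2 = F0 90 8C 99.
Offset 8: leading byte 0xE9 = 11101001 → 3-byte char #3 = E9 B3 9F.
Offset 11: leading byte 0xE2 = 11100010 → 3-byte char #4 = E2 82 BC.
Offset 14: leading byte 0xDD = 11011101 → 2-byte char #5 = DD B3.
Leading byte 0xDD = 11011101 matches 110xxxxx → 2-byte sequence.
Byte 1: 0xDD = 11011101, payload 11101 (5 bits).
Byte 2: 0xB3 = 10110011 (10xxxxxx ✓), payload 110011.
Concatenate: 11101110011 = 0x773 (11 bits → U+0773).

U+0773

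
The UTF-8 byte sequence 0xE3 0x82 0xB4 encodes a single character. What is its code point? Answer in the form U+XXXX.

U+30B4

Leading byte 0xE3 = 11100011 matches 1110xxxx → 3-byte sequence.
Byte 1: 0xE3 = 11100011, payload 0011 (4 bits).
Byte 2: 0x82 = 10000010 (10xxxxxx ✓), payload 000010.
Byte 3: 0xB4 = 10110100 (10xxxxxx ✓), payload 110100.
Concatenate: 0011000010110100 = 0x30B4 (16 bits → U+30B4).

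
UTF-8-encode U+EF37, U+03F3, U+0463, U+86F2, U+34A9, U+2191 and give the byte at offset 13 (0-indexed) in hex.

U+EF37 → 3-byte form EE BC B7 at offsets 0–2.
U+03F3 → 2-byte form CF B3 at offsets 3–4.
U+0463 → 2-byte form D1 A3 at offsets 5–6.
U+86F2 → 3-byte form E8 9B B2 at offsets 7–9.
U+34A9 → 3-byte form E3 92 A9 at offsets 10–12.
U+2191 → 3-byte form E2 86 91 at offsets 13–15.
Offset 13 falls in char 6's range; it's byte 1 of E2 86 91 = 0xE2.

0xE2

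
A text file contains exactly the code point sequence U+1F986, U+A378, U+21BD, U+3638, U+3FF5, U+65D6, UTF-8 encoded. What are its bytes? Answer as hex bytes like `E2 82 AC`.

U+1F986: 4-byte form → F0 9F A6 86.
U+A378: 3-byte form → EA 8D B8.
U+21BD: 3-byte form → E2 86 BD.
U+3638: 3-byte form → E3 98 B8.
U+3FF5: 3-byte form → E3 BF B5.
U+65D6: 3-byte form → E6 97 96.
Concatenated (19 bytes): F0 9F A6 86 EA 8D B8 E2 86 BD E3 98 B8 E3 BF B5 E6 97 96.

F0 9F A6 86 EA 8D B8 E2 86 BD E3 98 B8 E3 BF B5 E6 97 96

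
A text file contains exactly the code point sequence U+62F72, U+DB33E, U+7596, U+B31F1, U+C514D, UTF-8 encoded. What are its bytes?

F1 A2 BD B2 F3 9B 8C BE E7 96 96 F2 B3 87 B1 F3 85 85 8D

U+62F72: 4-byte form → F1 A2 BD B2.
U+DB33E: 4-byte form → F3 9B 8C BE.
U+7596: 3-byte form → E7 96 96.
U+B31F1: 4-byte form → F2 B3 87 B1.
U+C514D: 4-byte form → F3 85 85 8D.
Concatenated (19 bytes): F1 A2 BD B2 F3 9B 8C BE E7 96 96 F2 B3 87 B1 F3 85 85 8D.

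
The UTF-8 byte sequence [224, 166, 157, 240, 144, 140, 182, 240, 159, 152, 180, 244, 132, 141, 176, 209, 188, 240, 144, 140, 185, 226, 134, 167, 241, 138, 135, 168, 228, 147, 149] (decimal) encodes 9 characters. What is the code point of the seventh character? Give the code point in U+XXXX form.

Offset 0: leading byte 0xE0 = 11100000 → 3-byte char #1 = E0 A6 9D.
Offset 3: leading byte 0xF0 = 11110000 → 4-byte char #2 = F0 90 8C B6.
Offset 7: leading byte 0xF0 = 11110000 → 4-byte char #3 = F0 9F 98 B4.
Offset 11: leading byte 0xF4 = 11110100 → 4-byte char #4 = F4 84 8D B0.
Offset 15: leading byte 0xD1 = 11010001 → 2-byte char #5 = D1 BC.
Offset 17: leading byte 0xF0 = 11110000 → 4-byte char #6 = F0 90 8C B9.
Offset 21: leading byte 0xE2 = 11100010 → 3-byte char #7 = E2 86 A7.
Leading byte 0xE2 = 11100010 matches 1110xxxx → 3-byte sequence.
Byte 1: 0xE2 = 11100010, payload 0010 (4 bits).
Byte 2: 0x86 = 10000110 (10xxxxxx ✓), payload 000110.
Byte 3: 0xA7 = 10100111 (10xxxxxx ✓), payload 100111.
Concatenate: 0010000110100111 = 0x21A7 (16 bits → U+21A7).

U+21A7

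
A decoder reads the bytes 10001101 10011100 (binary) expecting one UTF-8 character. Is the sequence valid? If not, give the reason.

invalid (continuation byte with no leading byte)

Byte 0x8D = 10001101 has the form 10xxxxxx — a continuation byte — but there is no preceding leading byte.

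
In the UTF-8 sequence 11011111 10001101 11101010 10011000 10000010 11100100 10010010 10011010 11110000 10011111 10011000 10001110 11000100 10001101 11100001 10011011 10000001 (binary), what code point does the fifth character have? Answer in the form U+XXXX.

U+010D

Offset 0: leading byte 0xDF = 11011111 → 2-byte char #1 = DF 8D.
Offset 2: leading byte 0xEA = 11101010 → 3-byte char #2 = EA 98 82.
Offset 5: leading byte 0xE4 = 11100100 → 3-byte char #3 = E4 92 9A.
Offset 8: leading byte 0xF0 = 11110000 → 4-byte char #4 = F0 9F 98 8E.
Offset 12: leading byte 0xC4 = 11000100 → 2-byte char #5 = C4 8D.
Leading byte 0xC4 = 11000100 matches 110xxxxx → 2-byte sequence.
Byte 1: 0xC4 = 11000100, payload 00100 (5 bits).
Byte 2: 0x8D = 10001101 (10xxxxxx ✓), payload 001101.
Concatenate: 00100001101 = 0x10D (11 bits → U+010D).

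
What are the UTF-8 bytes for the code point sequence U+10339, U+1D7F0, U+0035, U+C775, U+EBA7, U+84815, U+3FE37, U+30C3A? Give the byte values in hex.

U+10339: 4-byte form → F0 90 8C B9.
U+1D7F0: 4-byte form → F0 9D 9F B0.
U+0035: 1-byte form → 35.
U+C775: 3-byte form → EC 9D B5.
U+EBA7: 3-byte form → EE AE A7.
U+84815: 4-byte form → F2 84 A0 95.
U+3FE37: 4-byte form → F0 BF B8 B7.
U+30C3A: 4-byte form → F0 B0 B0 BA.
Concatenated (27 bytes): F0 90 8C B9 F0 9D 9F B0 35 EC 9D B5 EE AE A7 F2 84 A0 95 F0 BF B8 B7 F0 B0 B0 BA.

F0 90 8C B9 F0 9D 9F B0 35 EC 9D B5 EE AE A7 F2 84 A0 95 F0 BF B8 B7 F0 B0 B0 BA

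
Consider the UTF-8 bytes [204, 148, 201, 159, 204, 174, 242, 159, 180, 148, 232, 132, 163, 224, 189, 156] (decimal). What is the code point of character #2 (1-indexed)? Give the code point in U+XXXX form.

Offset 0: leading byte 0xCC = 11001100 → 2-byte char #1 = CC 94.
Offset 2: leading byte 0xC9 = 11001001 → 2-byte char #2 = C9 9F.
Leading byte 0xC9 = 11001001 matches 110xxxxx → 2-byte sequence.
Byte 1: 0xC9 = 11001001, payload 01001 (5 bits).
Byte 2: 0x9F = 10011111 (10xxxxxx ✓), payload 011111.
Concatenate: 01001011111 = 0x25F (11 bits → U+025F).

U+025F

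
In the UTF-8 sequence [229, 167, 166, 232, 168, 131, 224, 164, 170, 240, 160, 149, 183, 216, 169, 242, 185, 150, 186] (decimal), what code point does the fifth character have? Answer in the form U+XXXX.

Offset 0: leading byte 0xE5 = 11100101 → 3-byte char #1 = E5 A7 A6.
Offset 3: leading byte 0xE8 = 11101000 → 3-byte char #2 = E8 A8 83.
Offset 6: leading byte 0xE0 = 11100000 → 3-byte char #3 = E0 A4 AA.
Offset 9: leading byte 0xF0 = 11110000 → 4-byte char #4 = F0 A0 95 B7.
Offset 13: leading byte 0xD8 = 11011000 → 2-byte char #5 = D8 A9.
Leading byte 0xD8 = 11011000 matches 110xxxxx → 2-byte sequence.
Byte 1: 0xD8 = 11011000, payload 11000 (5 bits).
Byte 2: 0xA9 = 10101001 (10xxxxxx ✓), payload 101001.
Concatenate: 11000101001 = 0x629 (11 bits → U+0629).

U+0629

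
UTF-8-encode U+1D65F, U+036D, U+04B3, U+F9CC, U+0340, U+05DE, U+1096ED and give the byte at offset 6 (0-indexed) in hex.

0xD2

U+1D65F → 4-byte form F0 9D 99 9F at offsets 0–3.
U+036D → 2-byte form CD AD at offsets 4–5.
U+04B3 → 2-byte form D2 B3 at offsets 6–7.
Offset 6 falls in char 3's range; it's byte 1 of D2 B3 = 0xD2.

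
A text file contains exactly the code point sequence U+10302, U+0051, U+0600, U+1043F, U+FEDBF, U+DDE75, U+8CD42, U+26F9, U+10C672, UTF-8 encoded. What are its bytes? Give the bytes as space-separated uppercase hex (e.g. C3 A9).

F0 90 8C 82 51 D8 80 F0 90 90 BF F3 BE B6 BF F3 9D B9 B5 F2 8C B5 82 E2 9B B9 F4 8C 99 B2

U+10302: 4-byte form → F0 90 8C 82.
U+0051: 1-byte form → 51.
U+0600: 2-byte form → D8 80.
U+1043F: 4-byte form → F0 90 90 BF.
U+FEDBF: 4-byte form → F3 BE B6 BF.
U+DDE75: 4-byte form → F3 9D B9 B5.
U+8CD42: 4-byte form → F2 8C B5 82.
U+26F9: 3-byte form → E2 9B B9.
U+10C672: 4-byte form → F4 8C 99 B2.
Concatenated (30 bytes): F0 90 8C 82 51 D8 80 F0 90 90 BF F3 BE B6 BF F3 9D B9 B5 F2 8C B5 82 E2 9B B9 F4 8C 99 B2.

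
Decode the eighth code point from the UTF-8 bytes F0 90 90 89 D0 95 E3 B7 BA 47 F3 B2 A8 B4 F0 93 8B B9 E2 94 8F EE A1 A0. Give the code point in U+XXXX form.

U+E860

Offset 0: leading byte 0xF0 = 11110000 → 4-byte char #1 = F0 90 90 89.
Offset 4: leading byte 0xD0 = 11010000 → 2-byte char #2 = D0 95.
Offset 6: leading byte 0xE3 = 11100011 → 3-byte char #3 = E3 B7 BA.
Offset 9: leading byte 0x47 = 01000111 → 1-byte char #4 = 47.
Offset 10: leading byte 0xF3 = 11110011 → 4-byte char #5 = F3 B2 A8 B4.
Offset 14: leading byte 0xF0 = 11110000 → 4-byte char #6 = F0 93 8B B9.
Offset 18: leading byte 0xE2 = 11100010 → 3-byte char #7 = E2 94 8F.
Offset 21: leading byte 0xEE = 11101110 → 3-byte char #8 = EE A1 A0.
Leading byte 0xEE = 11101110 matches 1110xxxx → 3-byte sequence.
Byte 1: 0xEE = 11101110, payload 1110 (4 bits).
Byte 2: 0xA1 = 10100001 (10xxxxxx ✓), payload 100001.
Byte 3: 0xA0 = 10100000 (10xxxxxx ✓), payload 100000.
Concatenate: 1110100001100000 = 0xE860 (16 bits → U+E860).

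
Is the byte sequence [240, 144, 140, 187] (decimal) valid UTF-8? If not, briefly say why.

valid

Leading byte 0xF0 = 11110000 → 4-byte form.
Continuation bytes 0x90=10010000, 0x8C=10001100, 0xBB=10111011 all match 10xxxxxx.
Decoded value 0x1033B is ≥ 0x10000 (shortest form) and not a surrogate.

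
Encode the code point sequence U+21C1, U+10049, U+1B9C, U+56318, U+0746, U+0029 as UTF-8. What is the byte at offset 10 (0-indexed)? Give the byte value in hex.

0xF1

U+21C1 → 3-byte form E2 87 81 at offsets 0–2.
U+10049 → 4-byte form F0 90 81 89 at offsets 3–6.
U+1B9C → 3-byte form E1 AE 9C at offsets 7–9.
U+56318 → 4-byte form F1 96 8C 98 at offsets 10–13.
Offset 10 falls in char 4's range; it's byte 1 of F1 96 8C 98 = 0xF1.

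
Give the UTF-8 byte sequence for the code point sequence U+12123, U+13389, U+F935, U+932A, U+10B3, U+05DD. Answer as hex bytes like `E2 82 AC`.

U+12123: 4-byte form → F0 92 84 A3.
U+13389: 4-byte form → F0 93 8E 89.
U+F935: 3-byte form → EF A4 B5.
U+932A: 3-byte form → E9 8C AA.
U+10B3: 3-byte form → E1 82 B3.
U+05DD: 2-byte form → D7 9D.
Concatenated (19 bytes): F0 92 84 A3 F0 93 8E 89 EF A4 B5 E9 8C AA E1 82 B3 D7 9D.

F0 92 84 A3 F0 93 8E 89 EF A4 B5 E9 8C AA E1 82 B3 D7 9D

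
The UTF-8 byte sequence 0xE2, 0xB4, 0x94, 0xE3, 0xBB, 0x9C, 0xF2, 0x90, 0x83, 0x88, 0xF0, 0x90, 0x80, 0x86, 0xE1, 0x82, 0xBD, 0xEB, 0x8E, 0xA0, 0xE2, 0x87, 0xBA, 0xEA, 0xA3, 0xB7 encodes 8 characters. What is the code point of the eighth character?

Offset 0: leading byte 0xE2 = 11100010 → 3-byte char #1 = E2 B4 94.
Offset 3: leading byte 0xE3 = 11100011 → 3-byte char #2 = E3 BB 9C.
Offset 6: leading byte 0xF2 = 11110010 → 4-byte char #3 = F2 90 83 88.
Offset 10: leading byte 0xF0 = 11110000 → 4-byte char #4 = F0 90 80 86.
Offset 14: leading byte 0xE1 = 11100001 → 3-byte char #5 = E1 82 BD.
Offset 17: leading byte 0xEB = 11101011 → 3-byte char #6 = EB 8E A0.
Offset 20: leading byte 0xE2 = 11100010 → 3-byte char #7 = E2 87 BA.
Offset 23: leading byte 0xEA = 11101010 → 3-byte char #8 = EA A3 B7.
Leading byte 0xEA = 11101010 matches 1110xxxx → 3-byte sequence.
Byte 1: 0xEA = 11101010, payload 1010 (4 bits).
Byte 2: 0xA3 = 10100011 (10xxxxxx ✓), payload 100011.
Byte 3: 0xB7 = 10110111 (10xxxxxx ✓), payload 110111.
Concatenate: 1010100011110111 = 0xA8F7 (16 bits → U+A8F7).

U+A8F7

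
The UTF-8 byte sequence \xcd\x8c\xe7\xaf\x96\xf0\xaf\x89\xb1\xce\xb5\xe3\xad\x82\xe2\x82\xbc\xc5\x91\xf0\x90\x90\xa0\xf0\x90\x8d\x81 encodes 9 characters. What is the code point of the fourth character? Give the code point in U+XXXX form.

Offset 0: leading byte 0xCD = 11001101 → 2-byte char #1 = CD 8C.
Offset 2: leading byte 0xE7 = 11100111 → 3-byte char #2 = E7 AF 96.
Offset 5: leading byte 0xF0 = 11110000 → 4-byte char #3 = F0 AF 89 B1.
Offset 9: leading byte 0xCE = 11001110 → 2-byte char #4 = CE B5.
Leading byte 0xCE = 11001110 matches 110xxxxx → 2-byte sequence.
Byte 1: 0xCE = 11001110, payload 01110 (5 bits).
Byte 2: 0xB5 = 10110101 (10xxxxxx ✓), payload 110101.
Concatenate: 01110110101 = 0x3B5 (11 bits → U+03B5).

U+03B5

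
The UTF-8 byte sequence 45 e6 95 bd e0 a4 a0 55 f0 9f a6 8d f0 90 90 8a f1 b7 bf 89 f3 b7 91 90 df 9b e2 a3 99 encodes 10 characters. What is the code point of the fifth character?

Offset 0: leading byte 0x45 = 01000101 → 1-byte char #1 = 45.
Offset 1: leading byte 0xE6 = 11100110 → 3-byte char #2 = E6 95 BD.
Offset 4: leading byte 0xE0 = 11100000 → 3-byte char #3 = E0 A4 A0.
Offset 7: leading byte 0x55 = 01010101 → 1-byte char #4 = 55.
Offset 8: leading byte 0xF0 = 11110000 → 4-byte char #5 = F0 9F A6 8D.
Leading byte 0xF0 = 11110000 matches 11110xxx → 4-byte sequence.
Byte 1: 0xF0 = 11110000, payload 000 (3 bits).
Byte 2: 0x9F = 10011111 (10xxxxxx ✓), payload 011111.
Byte 3: 0xA6 = 10100110 (10xxxxxx ✓), payload 100110.
Byte 4: 0x8D = 10001101 (10xxxxxx ✓), payload 001101.
Concatenate: 000011111100110001101 = 0x1F98D (21 bits → U+1F98D).

U+1F98D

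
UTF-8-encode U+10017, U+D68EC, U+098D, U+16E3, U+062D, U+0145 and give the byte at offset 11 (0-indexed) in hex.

U+10017 → 4-byte form F0 90 80 97 at offsets 0–3.
U+D68EC → 4-byte form F3 96 A3 AC at offsets 4–7.
U+098D → 3-byte form E0 A6 8D at offsets 8–10.
U+16E3 → 3-byte form E1 9B A3 at offsets 11–13.
Offset 11 falls in char 4's range; it's byte 1 of E1 9B A3 = 0xE1.

0xE1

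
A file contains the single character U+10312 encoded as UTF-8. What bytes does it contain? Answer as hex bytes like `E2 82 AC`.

U+10312 = 0x10312 = 66322 decimal. In range U+10000–U+10FFFF → 4-byte form: 11110xxx 10xxxxxx 10xxxxxx 10xxxxxx.
Binary (21 bits): 000010000001100010010.
Split 3+6+6+6: 000 | 010000 | 001100 | 010010.
Byte 1: 11110000 = 0xF0.
Byte 2: 10010000 = 0x90.
Byte 3: 10001100 = 0x8C.
Byte 4: 10010010 = 0x92.

F0 90 8C 92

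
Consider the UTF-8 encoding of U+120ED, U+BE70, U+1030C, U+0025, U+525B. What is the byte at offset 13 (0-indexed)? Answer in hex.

U+120ED → 4-byte form F0 92 83 AD at offsets 0–3.
U+BE70 → 3-byte form EB B9 B0 at offsets 4–6.
U+1030C → 4-byte form F0 90 8C 8C at offsets 7–10.
U+0025 → 1-byte form 25 at offsets 11–11.
U+525B → 3-byte form E5 89 9B at offsets 12–14.
Offset 13 falls in char 5's range; it's byte 2 of E5 89 9B = 0x89.

0x89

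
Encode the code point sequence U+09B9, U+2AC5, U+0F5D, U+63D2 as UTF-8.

U+09B9: 3-byte form → E0 A6 B9.
U+2AC5: 3-byte form → E2 AB 85.
U+0F5D: 3-byte form → E0 BD 9D.
U+63D2: 3-byte form → E6 8F 92.
Concatenated (12 bytes): E0 A6 B9 E2 AB 85 E0 BD 9D E6 8F 92.

E0 A6 B9 E2 AB 85 E0 BD 9D E6 8F 92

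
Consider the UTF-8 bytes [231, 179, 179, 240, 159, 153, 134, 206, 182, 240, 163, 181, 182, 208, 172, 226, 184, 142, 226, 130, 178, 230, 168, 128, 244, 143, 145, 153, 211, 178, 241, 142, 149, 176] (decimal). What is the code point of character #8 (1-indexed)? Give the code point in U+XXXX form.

U+6A00

Offset 0: leading byte 0xE7 = 11100111 → 3-byte char #1 = E7 B3 B3.
Offset 3: leading byte 0xF0 = 11110000 → 4-byte char #2 = F0 9F 99 86.
Offset 7: leading byte 0xCE = 11001110 → 2-byte char #3 = CE B6.
Offset 9: leading byte 0xF0 = 11110000 → 4-byte char #4 = F0 A3 B5 B6.
Offset 13: leading byte 0xD0 = 11010000 → 2-byte char #5 = D0 AC.
Offset 15: leading byte 0xE2 = 11100010 → 3-byte char #6 = E2 B8 8E.
Offset 18: leading byte 0xE2 = 11100010 → 3-byte char #7 = E2 82 B2.
Offset 21: leading byte 0xE6 = 11100110 → 3-byte char #8 = E6 A8 80.
Leading byte 0xE6 = 11100110 matches 1110xxxx → 3-byte sequence.
Byte 1: 0xE6 = 11100110, payload 0110 (4 bits).
Byte 2: 0xA8 = 10101000 (10xxxxxx ✓), payload 101000.
Byte 3: 0x80 = 10000000 (10xxxxxx ✓), payload 000000.
Concatenate: 0110101000000000 = 0x6A00 (16 bits → U+6A00).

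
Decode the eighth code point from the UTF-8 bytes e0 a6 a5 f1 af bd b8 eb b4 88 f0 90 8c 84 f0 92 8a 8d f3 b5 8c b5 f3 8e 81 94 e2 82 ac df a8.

U+20AC

Offset 0: leading byte 0xE0 = 11100000 → 3-byte char #1 = E0 A6 A5.
Offset 3: leading byte 0xF1 = 11110001 → 4-byte char #2 = F1 AF BD B8.
Offset 7: leading byte 0xEB = 11101011 → 3-byte char #3 = EB B4 88.
Offset 10: leading byte 0xF0 = 11110000 → 4-byte char #4 = F0 90 8C 84.
Offset 14: leading byte 0xF0 = 11110000 → 4-byte char #5 = F0 92 8A 8D.
Offset 18: leading byte 0xF3 = 11110011 → 4-byte char #6 = F3 B5 8C B5.
Offset 22: leading byte 0xF3 = 11110011 → 4-byte char #7 = F3 8E 81 94.
Offset 26: leading byte 0xE2 = 11100010 → 3-byte char #8 = E2 82 AC.
Leading byte 0xE2 = 11100010 matches 1110xxxx → 3-byte sequence.
Byte 1: 0xE2 = 11100010, payload 0010 (4 bits).
Byte 2: 0x82 = 10000010 (10xxxxxx ✓), payload 000010.
Byte 3: 0xAC = 10101100 (10xxxxxx ✓), payload 101100.
Concatenate: 0010000010101100 = 0x20AC (16 bits → U+20AC).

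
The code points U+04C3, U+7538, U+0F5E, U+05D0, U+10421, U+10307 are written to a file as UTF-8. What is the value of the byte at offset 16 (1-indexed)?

0x90

1-indexed offset 16 is 0-indexed offset 15.
U+04C3 → 2-byte form D3 83 at offsets 0–1.
U+7538 → 3-byte form E7 94 B8 at offsets 2–4.
U+0F5E → 3-byte form E0 BD 9E at offsets 5–7.
U+05D0 → 2-byte form D7 90 at offsets 8–9.
U+10421 → 4-byte form F0 90 90 A1 at offsets 10–13.
U+10307 → 4-byte form F0 90 8C 87 at offsets 14–17.
Offset 15 falls in char 6's range; it's byte 2 of F0 90 8C 87 = 0x90.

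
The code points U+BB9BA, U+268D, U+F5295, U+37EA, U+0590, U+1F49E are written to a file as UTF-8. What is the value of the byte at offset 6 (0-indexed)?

U+BB9BA → 4-byte form F2 BB A6 BA at offsets 0–3.
U+268D → 3-byte form E2 9A 8D at offsets 4–6.
Offset 6 falls in char 2's range; it's byte 3 of E2 9A 8D = 0x8D.

0x8D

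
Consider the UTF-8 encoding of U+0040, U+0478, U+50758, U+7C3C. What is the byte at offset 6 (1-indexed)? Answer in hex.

1-indexed offset 6 is 0-indexed offset 5.
U+0040 → 1-byte form 40 at offsets 0–0.
U+0478 → 2-byte form D1 B8 at offsets 1–2.
U+50758 → 4-byte form F1 90 9D 98 at offsets 3–6.
Offset 5 falls in char 3's range; it's byte 3 of F1 90 9D 98 = 0x9D.

0x9D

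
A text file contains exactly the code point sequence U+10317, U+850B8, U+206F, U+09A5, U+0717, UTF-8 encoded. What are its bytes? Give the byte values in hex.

F0 90 8C 97 F2 85 82 B8 E2 81 AF E0 A6 A5 DC 97

U+10317: 4-byte form → F0 90 8C 97.
U+850B8: 4-byte form → F2 85 82 B8.
U+206F: 3-byte form → E2 81 AF.
U+09A5: 3-byte form → E0 A6 A5.
U+0717: 2-byte form → DC 97.
Concatenated (16 bytes): F0 90 8C 97 F2 85 82 B8 E2 81 AF E0 A6 A5 DC 97.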